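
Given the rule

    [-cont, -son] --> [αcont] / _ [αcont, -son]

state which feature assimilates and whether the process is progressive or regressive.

The rule copies [cont] (continuancy) from the environment onto the target stops; since [±cont] encodes the stop/fricative manner contrast, the assimilating dimension is manner.
The conditioning segment sits to the right of the focus bar, meaning the trigger follows the segment that changes — regressive assimilation.

regressive manner assimilation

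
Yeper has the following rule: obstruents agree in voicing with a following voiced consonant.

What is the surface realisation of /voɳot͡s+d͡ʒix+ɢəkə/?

[voɳod͡zd͡ʒiɣɢəkə]

The rule targets /t͡s/ (voiceless alveolar affricate), which sits before the trigger /d͡ʒ/ (voiced).
Changing only its voicing to voiced gives [d͡z] — the voiced alveolar affricate.
The same rule applies at the second boundary: /x/ → [ɣ] next to /ɢ/.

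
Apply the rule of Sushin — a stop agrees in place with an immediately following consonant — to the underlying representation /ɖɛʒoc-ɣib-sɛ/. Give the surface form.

[ɖɛʒokɣidsɛ]

/c/ is a voiceless palatal stop. The following trigger /ɣ/ is velar, so /c/ must become velar as well.
Changing only its place to velar gives [k] — the voiceless velar stop.
At the second juncture, /b/ likewise becomes [d] adjacent to /s/.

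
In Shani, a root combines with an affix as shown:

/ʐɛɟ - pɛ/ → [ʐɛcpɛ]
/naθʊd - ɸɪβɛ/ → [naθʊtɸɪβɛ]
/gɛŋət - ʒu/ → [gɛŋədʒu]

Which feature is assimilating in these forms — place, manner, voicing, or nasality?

voicing

The segment that alternates is /ɟ/, which surfaces as [c] when adjacent to /p/.
/ɟ/ is voiced while /p/ is voiceless; the output [c] is voiceless, matching the trigger — so the feature that spreads is voicing.
The same holds elsewhere in the data: /d/ → [t] before /ɸ/ (voiced → voiceless, matching voiceless); /t/ → [d] before /ʒ/ (voiceless → voiced, matching voiced) — only voicing changes, and always toward the following segment.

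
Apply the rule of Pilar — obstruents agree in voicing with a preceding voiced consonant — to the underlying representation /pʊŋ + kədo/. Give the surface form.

[pʊŋgədo]

The rule targets /k/ (voiceless velar stop), which sits after the trigger /ŋ/ (voiced).
A voiced velar stop is [g], so the surface segment is [g].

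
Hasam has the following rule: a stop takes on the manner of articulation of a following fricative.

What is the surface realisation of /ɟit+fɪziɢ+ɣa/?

[ɟisfɪziʁɣa]

/t/ is a voiceless alveolar stop. The following trigger /f/ is a fricative, so /t/ must become a fricative as well.
A voiceless alveolar fricative is [s], so the surface segment is [s].
At the second juncture, /ɢ/ likewise becomes [ʁ] adjacent to /ɣ/.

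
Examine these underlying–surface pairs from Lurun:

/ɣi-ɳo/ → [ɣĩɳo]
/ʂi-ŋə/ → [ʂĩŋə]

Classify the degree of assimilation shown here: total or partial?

The vowel /i/ surfaces as nasalised [ĩ] next to the following nasal /ɳ/ — it has acquired the [+nasal] feature of its neighbour.
The other form shows the same pattern: /i/ → [ĩ] before /ŋ/ — each time a vowel is nasalised next to a following nasal.

partial assimilation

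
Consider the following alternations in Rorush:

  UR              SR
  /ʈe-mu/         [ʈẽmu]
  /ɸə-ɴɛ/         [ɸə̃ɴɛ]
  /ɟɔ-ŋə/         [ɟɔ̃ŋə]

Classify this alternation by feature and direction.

regressive nasality assimilation (vowel nasalisation)

The vowel /e/ surfaces as nasalised [ẽ] next to the following nasal /m/ — it has acquired the [+nasal] feature of its neighbour.
Likewise in the remaining data: /ə/ → [ə̃] before /ɴ/; /ɔ/ → [ɔ̃] before /ŋ/ — each time a vowel is nasalised next to a following nasal.
Because the conditioning nasal is to the right of the vowel that changes, the process is regressive (anticipatory).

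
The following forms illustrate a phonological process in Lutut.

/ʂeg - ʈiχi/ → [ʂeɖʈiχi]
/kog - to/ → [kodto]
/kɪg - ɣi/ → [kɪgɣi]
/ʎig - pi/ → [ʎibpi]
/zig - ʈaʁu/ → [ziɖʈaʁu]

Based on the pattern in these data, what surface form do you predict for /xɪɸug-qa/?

The data show regressive place assimilation: /g/ → [ɖ] before /ʈ/; /g/ → [d] before /t/; /g/ → [b] before /p/. In each pair only place changes, matching the following consonant, while manner and voice stay constant.
No alternation appears in [kɪgɣi]: there the adjacent consonants already agree in place (/g/ and /ɣ/ are both velar), so this form is consistent with the same rule.
/g/ is a voiced velar stop. The following trigger /q/ is uvular, so /g/ must become uvular as well.
The voiced uvular stop is [ɢ], so /g/ → [ɢ].

[xɪɸuɢqa]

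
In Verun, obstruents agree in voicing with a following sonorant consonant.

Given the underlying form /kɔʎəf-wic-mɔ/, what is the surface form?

/f/ is a voiceless labiodental fricative. The following trigger /w/ is voiced, so /f/ must become voiced as well.
Changing only its voicing to voiced gives [v] — the voiced labiodental fricative.
At the second juncture, /c/ likewise becomes [ɟ] adjacent to /m/.

[kɔʎəvwiɟmɔ]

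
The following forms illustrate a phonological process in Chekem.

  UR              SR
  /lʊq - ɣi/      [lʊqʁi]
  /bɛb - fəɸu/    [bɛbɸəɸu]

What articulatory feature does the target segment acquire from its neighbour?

place

Underlying /ɣ/ is realised as [ʁ] next to /q/; /q/ itself does not change.
The change velar → uvular matches the place of the preceding /q/, identifying this as place assimilation.
The other alternating form patterns the same way: /f/ → [ɸ] after /b/ (labiodental → bilabial, matching bilabial) — only place changes, and always toward the preceding segment.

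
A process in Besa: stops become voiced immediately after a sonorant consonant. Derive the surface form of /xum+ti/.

[xumdi]

The rule targets /t/ (voiceless alveolar stop), which sits after the trigger /m/ (voiced).
Changing only its voicing to voiced gives [d] — the voiced alveolar stop.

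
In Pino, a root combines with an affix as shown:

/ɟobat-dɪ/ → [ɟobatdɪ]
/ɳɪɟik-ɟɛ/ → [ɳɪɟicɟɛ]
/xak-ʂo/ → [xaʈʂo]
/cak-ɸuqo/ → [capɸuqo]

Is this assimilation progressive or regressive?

Comparing underlying and surface forms, /k/ → [c] is the alternation; the neighbouring /ɟ/ is constant.
The change velar → palatal matches the place of the following /ɟ/, identifying this as place assimilation.
The other alternating forms pattern the same way: /k/ → [ʈ] before /ʂ/ (velar → retroflex, matching retroflex); /k/ → [p] before /ɸ/ (velar → bilabial, matching bilabial) — only place changes, and always toward the following segment.
Nothing changes in [ɟobatdɪ]: there the adjacent consonants already agree in place (/t/ and /d/ are both alveolar), so this form is consistent with the same rule.
Since the segment that changes precedes the conditioning segment, the assimilation is regressive.

regressive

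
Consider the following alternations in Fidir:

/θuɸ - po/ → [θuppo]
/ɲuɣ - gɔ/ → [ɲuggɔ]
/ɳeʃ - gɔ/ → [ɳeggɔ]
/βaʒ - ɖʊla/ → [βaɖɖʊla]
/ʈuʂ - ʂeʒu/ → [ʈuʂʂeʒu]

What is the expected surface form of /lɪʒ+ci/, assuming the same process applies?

The data show regressive total assimilation (/ɸ/ → [p] before /p/; /ɣ/ → [g] before /g/; /ʃ/ → [g] before /g/; /ʒ/ → [ɖ] before /ɖ/): in every case the target segment becomes identical to its following neighbour, copying more than a single feature.
In [ʈuʂʂeʒu] the two consonants at the boundary are already identical (/ʂ/ + /ʂ/), so the rule applies vacuously and nothing changes.
/ʒ/ is the segment targeted by the rule; it sits immediately before /c/, so it assimilates completely and surfaces as [c].

[lɪcci]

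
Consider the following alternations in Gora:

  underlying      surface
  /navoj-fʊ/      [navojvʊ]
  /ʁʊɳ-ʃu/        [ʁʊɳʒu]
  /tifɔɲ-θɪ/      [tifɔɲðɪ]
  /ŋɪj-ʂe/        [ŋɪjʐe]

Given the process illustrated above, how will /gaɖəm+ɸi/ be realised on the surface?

[gaɖəmβi]

The data show progressive voicing assimilation: /f/ → [v] after /j/; /ʃ/ → [ʒ] after /ɳ/; /θ/ → [ð] after /ɲ/; /ʂ/ → [ʐ] after /j/. In each pair only voicing changes, matching the preceding consonant, while place and manner stay constant.
The rule targets /ɸ/ (voiceless bilabial fricative), which sits after the trigger /m/ (voiced).
A voiced bilabial fricative is [β], so the surface segment is [β].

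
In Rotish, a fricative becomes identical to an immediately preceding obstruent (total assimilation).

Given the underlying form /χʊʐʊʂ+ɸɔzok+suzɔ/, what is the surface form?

[χʊʐʊʂʂɔzokkuzɔ]

/ɸ/ is the segment targeted by the rule; it sits immediately after /ʂ/, so it assimilates completely and surfaces as [ʂ].
At the second juncture, /s/ likewise becomes [k] adjacent to /k/.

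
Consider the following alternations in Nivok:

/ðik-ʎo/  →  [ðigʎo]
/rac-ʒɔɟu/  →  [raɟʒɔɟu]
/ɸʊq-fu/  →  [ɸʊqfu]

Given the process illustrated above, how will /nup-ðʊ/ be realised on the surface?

The data show regressive voicing assimilation: /k/ → [g] before /ʎ/; /c/ → [ɟ] before /ʒ/. In each pair only voicing changes, matching the following consonant, while place and manner stay constant.
Nothing changes in [ɸʊqfu]: there the adjacent consonants already agree in voicing (/q/ and /f/ are both voiceless), so this form is consistent with the same rule.
The rule targets /p/ (voiceless bilabial stop), which sits before the trigger /ð/ (voiced).
Changing only its voicing to voiced gives [b] — the voiced bilabial stop.

[nubðʊ]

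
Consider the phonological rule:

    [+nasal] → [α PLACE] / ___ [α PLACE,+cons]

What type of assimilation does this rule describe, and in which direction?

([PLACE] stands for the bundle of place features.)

The rule copies the place features (abbreviated [PLACE]) from the environment onto the target, so the assimilating feature is place.
Since the environment is written after the underscore, the trigger follows the target; the direction is regressive.

regressive place assimilation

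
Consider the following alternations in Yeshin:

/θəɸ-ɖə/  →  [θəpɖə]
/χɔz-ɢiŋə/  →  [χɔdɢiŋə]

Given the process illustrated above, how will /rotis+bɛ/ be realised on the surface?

The data show regressive manner assimilation: /ɸ/ → [p] before /ɖ/; /z/ → [d] before /ɢ/. In each pair only manner changes, matching the following consonant, while place and voice stay constant.
The rule targets /s/ (voiceless alveolar fricative), which sits before the trigger /b/ (stop).
A voiceless alveolar stop is [t], so the surface segment is [t].

[rotitbɛ]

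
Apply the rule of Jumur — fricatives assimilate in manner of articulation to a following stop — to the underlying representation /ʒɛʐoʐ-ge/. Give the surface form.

The rule targets /ʐ/ (voiced retroflex fricative), which sits before the trigger /g/ (stop).
A voiced retroflex stop is [ɖ], so the surface segment is [ɖ].

[ʒɛʐoɖge]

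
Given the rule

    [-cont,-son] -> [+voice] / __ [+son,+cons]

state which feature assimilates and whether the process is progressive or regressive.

The structural change is [+voice], and the conditioning segment [+son,+cons] (a sonorant consonant) is itself voiced, so the target comes to share the voicing of its neighbour — voicing assimilation.
The conditioning segment sits to the right of the focus bar, meaning the trigger follows the segment that changes — regressive assimilation.

regressive voicing assimilation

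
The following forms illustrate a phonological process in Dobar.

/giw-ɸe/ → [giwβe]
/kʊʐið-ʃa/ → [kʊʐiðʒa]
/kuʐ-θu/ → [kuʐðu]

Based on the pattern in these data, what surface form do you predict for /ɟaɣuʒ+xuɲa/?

The data show progressive voicing assimilation: /ɸ/ → [β] after /w/; /ʃ/ → [ʒ] after /ð/; /θ/ → [ð] after /ʐ/. In each pair only voicing changes, matching the preceding consonant, while place and manner stay constant.
/x/ is a voiceless velar fricative. The preceding trigger /ʒ/ is voiced, so /x/ must become voiced as well.
Changing only its voicing to voiced gives [ɣ] — the voiced velar fricative.

[ɟaɣuʒɣuɲa]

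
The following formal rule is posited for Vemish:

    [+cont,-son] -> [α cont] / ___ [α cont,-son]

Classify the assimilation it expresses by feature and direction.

The rule copies [cont] (continuancy) from the environment onto the target fricatives; since [±cont] encodes the stop/fricative manner contrast, the assimilating dimension is manner.
The conditioning segment sits to the right of the focus bar, meaning the trigger follows the segment that changes — regressive assimilation.

regressive manner assimilation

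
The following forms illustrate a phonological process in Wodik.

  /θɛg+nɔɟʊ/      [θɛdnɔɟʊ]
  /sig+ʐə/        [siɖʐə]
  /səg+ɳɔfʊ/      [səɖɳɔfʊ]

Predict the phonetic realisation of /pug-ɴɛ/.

[puɢɴɛ]

The data show regressive place assimilation: /g/ → [d] before /n/; /g/ → [ɖ] before /ʐ/; /g/ → [ɖ] before /ɳ/. In each pair only place changes, matching the following consonant, while manner and voice stay constant.
The rule targets /g/ (voiced velar stop), which sits before the trigger /ɴ/ (uvular).
Changing only its place to uvular gives [ɢ] — the voiced uvular stop.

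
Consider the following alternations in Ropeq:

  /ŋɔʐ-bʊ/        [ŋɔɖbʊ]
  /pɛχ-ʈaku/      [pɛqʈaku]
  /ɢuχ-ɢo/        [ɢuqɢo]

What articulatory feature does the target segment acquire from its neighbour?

The segment that alternates is /ʐ/, which surfaces as [ɖ] when adjacent to /b/.
The change fricative → stop matches the manner of the following /b/, identifying this as manner assimilation.
Checking the remaining alternations: /χ/ → [q] before /ʈ/ (fricative → stop, matching a stop); /χ/ → [q] before /ɢ/ (fricative → stop, matching a stop) — only manner changes, and always toward the following segment.

manner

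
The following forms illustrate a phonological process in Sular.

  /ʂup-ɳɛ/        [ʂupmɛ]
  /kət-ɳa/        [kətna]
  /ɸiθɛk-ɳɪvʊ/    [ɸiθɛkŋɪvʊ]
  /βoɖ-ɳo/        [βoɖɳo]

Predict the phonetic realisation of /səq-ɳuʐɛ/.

The data show progressive place assimilation: /ɳ/ → [m] after /p/; /ɳ/ → [n] after /t/; /ɳ/ → [ŋ] after /k/. In each pair only place changes, matching the preceding consonant, while manner and voice stay constant.
Nothing changes in [βoɖɳo]: there the adjacent consonants already agree in place (/ɳ/ and /ɖ/ are both retroflex), so this form is consistent with the same rule.
The rule targets /ɳ/ (voiced retroflex nasal), which sits after the trigger /q/ (uvular).
The voiced uvular nasal is [ɴ], so /ɳ/ → [ɴ].

[səqɴuʐɛ]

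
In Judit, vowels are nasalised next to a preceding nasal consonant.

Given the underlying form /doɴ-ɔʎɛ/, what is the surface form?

The vowel /ɔ/ is adjacent to the preceding nasal /ɴ/, so it acquires [+nasal] and surfaces as [ɔ̃].

[doɴɔ̃ʎɛ]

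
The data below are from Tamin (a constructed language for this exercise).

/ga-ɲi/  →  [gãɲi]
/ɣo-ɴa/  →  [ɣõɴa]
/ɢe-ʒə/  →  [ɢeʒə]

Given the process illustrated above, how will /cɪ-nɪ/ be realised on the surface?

[cɪ̃nɪ]

The data show regressive nasality assimilation (vowel nasalisation): /a/ → [ã] before /ɲ/; /o/ → [õ] before /ɴ/ — a vowel is nasalised by an immediately following nasal consonant.
No change occurs in [ɢeʒə] because the vowel at the boundary is adjacent to an oral consonant, not a nasal (/e/ next to /ʒ/).
The vowel /ɪ/ is adjacent to the following nasal /n/, so it acquires [+nasal] and surfaces as [ɪ̃].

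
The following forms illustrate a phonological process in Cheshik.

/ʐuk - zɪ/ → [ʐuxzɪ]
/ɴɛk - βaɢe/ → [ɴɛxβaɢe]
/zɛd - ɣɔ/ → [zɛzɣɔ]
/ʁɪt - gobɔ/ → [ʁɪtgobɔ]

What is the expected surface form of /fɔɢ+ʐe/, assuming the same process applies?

[fɔʁʐe]

The data show regressive manner assimilation: /k/ → [x] before /z/; /k/ → [x] before /β/; /d/ → [z] before /ɣ/. In each pair only manner changes, matching the following consonant, while place and voice stay constant.
Nothing changes in [ʁɪtgobɔ]: there the adjacent consonants already agree in manner (/t/ and /g/ are both stops), so this form is consistent with the same rule.
/ɢ/ is a voiced uvular stop. The following trigger /ʐ/ is a fricative, so /ɢ/ must become a fricative as well.
A voiced uvular fricative is [ʁ], so the surface segment is [ʁ].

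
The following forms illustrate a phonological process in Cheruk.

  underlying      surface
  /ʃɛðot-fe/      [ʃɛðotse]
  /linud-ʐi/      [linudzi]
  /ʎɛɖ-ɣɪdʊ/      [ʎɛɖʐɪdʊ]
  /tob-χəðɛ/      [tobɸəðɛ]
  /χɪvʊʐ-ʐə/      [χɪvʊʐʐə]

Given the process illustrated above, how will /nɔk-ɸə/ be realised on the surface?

[nɔkxə]

The data show progressive place assimilation: /f/ → [s] after /t/; /ʐ/ → [z] after /d/; /ɣ/ → [ʐ] after /ɖ/; /χ/ → [ɸ] after /b/. In each pair only place changes, matching the preceding consonant, while manner and voice stay constant.
Nothing changes in [χɪvʊʐʐə]: there the adjacent consonants already agree in place (/ʐ/ and /ʐ/ are both retroflex), so this form is consistent with the same rule.
The rule targets /ɸ/ (voiceless bilabial fricative), which sits after the trigger /k/ (velar).
The voiceless velar fricative is [x], so /ɸ/ → [x].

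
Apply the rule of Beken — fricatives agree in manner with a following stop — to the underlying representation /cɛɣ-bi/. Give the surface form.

The rule targets /ɣ/ (voiced velar fricative), which sits before the trigger /b/ (stop).
Changing only its manner to stop gives [g] — the voiced velar stop.

[cɛgbi]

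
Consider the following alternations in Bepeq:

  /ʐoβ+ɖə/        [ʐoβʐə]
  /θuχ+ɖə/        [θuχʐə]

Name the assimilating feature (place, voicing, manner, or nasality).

Comparing underlying and surface forms, /ɖ/ → [ʐ] is the alternation; the neighbouring /β/ is constant.
The change stop → fricative matches the manner of the preceding /β/, identifying this as manner assimilation.
Checking the remaining alternation: /ɖ/ → [ʐ] after /χ/ (stop → fricative, matching a fricative) — only manner changes, and always toward the preceding segment.

manner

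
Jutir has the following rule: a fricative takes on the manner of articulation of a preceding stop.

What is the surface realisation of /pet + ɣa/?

/ɣ/ is a voiced velar fricative. The preceding trigger /t/ is a stop, so /ɣ/ must become a stop as well.
A voiced velar stop is [g], so the surface segment is [g].

[petga]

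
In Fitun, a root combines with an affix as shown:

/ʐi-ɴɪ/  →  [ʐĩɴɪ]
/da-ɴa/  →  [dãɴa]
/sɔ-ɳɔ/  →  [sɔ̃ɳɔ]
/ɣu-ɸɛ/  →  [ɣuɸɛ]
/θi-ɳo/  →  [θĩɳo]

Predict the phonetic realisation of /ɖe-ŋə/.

[ɖẽŋə]

The data show regressive nasality assimilation (vowel nasalisation): /i/ → [ĩ] before /ɴ/; /a/ → [ã] before /ɴ/; /ɔ/ → [ɔ̃] before /ɳ/; /i/ → [ĩ] before /ɳ/ — a vowel is nasalised by an immediately following nasal consonant.
No change occurs in [ɣuɸɛ] because the vowel at the boundary is adjacent to an oral consonant, not a nasal (/u/ next to /ɸ/).
The vowel /e/ is adjacent to the following nasal /ŋ/, so it acquires [+nasal] and surfaces as [ẽ].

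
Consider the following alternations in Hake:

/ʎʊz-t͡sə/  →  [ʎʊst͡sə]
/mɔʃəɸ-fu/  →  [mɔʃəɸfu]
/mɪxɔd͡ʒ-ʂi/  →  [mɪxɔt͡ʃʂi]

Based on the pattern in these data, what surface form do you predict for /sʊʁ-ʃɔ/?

[sʊχʃɔ]

The data show regressive voicing assimilation: /z/ → [s] before /t͡s/; /d͡ʒ/ → [t͡ʃ] before /ʂ/. In each pair only voicing changes, matching the following consonant, while place and manner stay constant.
No alternation appears in [mɔʃəɸfu]: there the adjacent consonants already agree in voicing (/ɸ/ and /f/ are both voiceless), so this form is consistent with the same rule.
The rule targets /ʁ/ (voiced uvular fricative), which sits before the trigger /ʃ/ (voiceless).
The voiceless uvular fricative is [χ], so /ʁ/ → [χ].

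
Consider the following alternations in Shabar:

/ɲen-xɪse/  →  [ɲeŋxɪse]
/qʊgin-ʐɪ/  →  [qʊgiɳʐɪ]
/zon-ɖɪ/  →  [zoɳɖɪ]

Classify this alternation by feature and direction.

regressive place assimilation

Comparing underlying and surface forms, /n/ → [ŋ] is the alternation; the neighbouring /x/ is constant.
The change alveolar → velar matches the place of the following /x/, identifying this as place assimilation.
Manner and voice are unchanged, so the assimilation is partial, not total.
Checking the remaining alternations: /n/ → [ɳ] before /ʐ/ (alveolar → retroflex, matching retroflex); /n/ → [ɳ] before /ɖ/ (alveolar → retroflex, matching retroflex) — only place changes, and always toward the following segment.
The trigger is the following segment, so the direction is regressive (anticipatory).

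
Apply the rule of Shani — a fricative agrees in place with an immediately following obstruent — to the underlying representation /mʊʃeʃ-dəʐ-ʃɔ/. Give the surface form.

The rule targets /ʃ/ (voiceless postalveolar fricative), which sits before the trigger /d/ (alveolar).
Changing only its place to alveolar gives [s] — the voiceless alveolar fricative.
The same rule applies at the second boundary: /ʐ/ → [ʒ] next to /ʃ/.

[mʊʃesdəʒʃɔ]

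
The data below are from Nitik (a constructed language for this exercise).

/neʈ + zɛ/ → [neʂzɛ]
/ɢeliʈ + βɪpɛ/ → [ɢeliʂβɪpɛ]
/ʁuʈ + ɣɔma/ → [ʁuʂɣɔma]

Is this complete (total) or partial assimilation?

Underlying /ʈ/ is realised as [ʂ] next to /z/; /z/ itself does not change.
The change stop → fricative matches the manner of the following /z/, identifying this as manner assimilation.
Place and voice are unchanged, so the assimilation is partial, not total.
The other alternating forms pattern the same way: /ʈ/ → [ʂ] before /β/ (stop → fricative, matching a fricative); /ʈ/ → [ʂ] before /ɣ/ (stop → fricative, matching a fricative) — only manner changes, and always toward the following segment.

partial assimilation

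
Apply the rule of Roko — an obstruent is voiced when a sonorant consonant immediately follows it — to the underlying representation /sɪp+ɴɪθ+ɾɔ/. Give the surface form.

[sɪbɴɪðɾɔ]

/p/ is a voiceless bilabial stop. The following trigger /ɴ/ is voiced, so /p/ must become voiced as well.
Changing only its voicing to voiced gives [b] — the voiced bilabial stop.
The same rule applies at the second boundary: /θ/ → [ð] next to /ɾ/.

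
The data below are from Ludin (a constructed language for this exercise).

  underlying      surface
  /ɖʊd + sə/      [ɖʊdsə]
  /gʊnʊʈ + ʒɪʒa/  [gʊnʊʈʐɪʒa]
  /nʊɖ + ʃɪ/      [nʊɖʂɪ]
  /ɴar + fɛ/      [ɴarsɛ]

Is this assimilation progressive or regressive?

progressive

Underlying /ʒ/ is realised as [ʐ] next to /ʈ/; /ʈ/ itself does not change.
/ʒ/ is postalveolar while /ʈ/ is retroflex; the output [ʐ] is retroflex, matching the trigger — so the feature that spreads is place.
Checking the remaining alternations: /ʃ/ → [ʂ] after /ɖ/ (postalveolar → retroflex, matching retroflex); /f/ → [s] after /r/ (labiodental → alveolar, matching alveolar) — only place changes, and always toward the preceding segment.
No alternation appears in [ɖʊdsə]: there the adjacent consonants already agree in place (/s/ and /d/ are both alveolar), so this form is consistent with the same rule.
Since the segment that changes follows the conditioning segment, the assimilation is progressive.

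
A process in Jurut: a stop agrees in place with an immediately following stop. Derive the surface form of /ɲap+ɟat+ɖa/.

[ɲacɟaʈɖa]

The rule targets /p/ (voiceless bilabial stop), which sits before the trigger /ɟ/ (palatal).
A voiceless palatal stop is [c], so the surface segment is [c].
The same rule applies at the second boundary: /t/ → [ʈ] next to /ɖ/.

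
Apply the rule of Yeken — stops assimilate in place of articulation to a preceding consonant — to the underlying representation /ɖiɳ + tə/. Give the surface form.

[ɖiɳʈə]

The rule targets /t/ (voiceless alveolar stop), which sits after the trigger /ɳ/ (retroflex).
A voiceless retroflex stop is [ʈ], so the surface segment is [ʈ].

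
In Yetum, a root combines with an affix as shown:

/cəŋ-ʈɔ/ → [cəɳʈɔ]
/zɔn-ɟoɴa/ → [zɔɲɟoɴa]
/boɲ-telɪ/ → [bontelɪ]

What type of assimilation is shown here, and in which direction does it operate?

The segment that alternates is /ŋ/, which surfaces as [ɳ] when adjacent to /ʈ/.
/ŋ/ is velar while /ʈ/ is retroflex; the output [ɳ] is retroflex, matching the trigger — so the feature that spreads is place.
Manner and voice are unchanged, so the assimilation is partial, not total.
The other alternating forms pattern the same way: /n/ → [ɲ] before /ɟ/ (alveolar → palatal, matching palatal); /ɲ/ → [n] before /t/ (palatal → alveolar, matching alveolar) — only place changes, and always toward the following segment.
The trigger is the following segment, so the direction is regressive (anticipatory).

regressive place assimilation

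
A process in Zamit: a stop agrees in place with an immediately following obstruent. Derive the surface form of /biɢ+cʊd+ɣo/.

/ɢ/ is a voiced uvular stop. The following trigger /c/ is palatal, so /ɢ/ must become palatal as well.
The voiced palatal stop is [ɟ], so /ɢ/ → [ɟ].
At the second juncture, /d/ likewise becomes [g] adjacent to /ɣ/.

[biɟcʊgɣo]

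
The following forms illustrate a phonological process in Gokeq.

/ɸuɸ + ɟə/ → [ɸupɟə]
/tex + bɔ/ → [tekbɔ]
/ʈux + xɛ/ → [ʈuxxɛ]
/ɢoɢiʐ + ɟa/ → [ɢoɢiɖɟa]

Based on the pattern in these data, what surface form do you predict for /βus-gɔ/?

The data show regressive manner assimilation: /ɸ/ → [p] before /ɟ/; /x/ → [k] before /b/; /ʐ/ → [ɖ] before /ɟ/. In each pair only manner changes, matching the following consonant, while place and voice stay constant.
Nothing changes in [ʈuxxɛ]: there the adjacent consonants already agree in manner (/x/ and /x/ are both fricatives), so this form is consistent with the same rule.
/s/ is a voiceless alveolar fricative. The following trigger /g/ is a stop, so /s/ must become a stop as well.
A voiceless alveolar stop is [t], so the surface segment is [t].

[βutgɔ]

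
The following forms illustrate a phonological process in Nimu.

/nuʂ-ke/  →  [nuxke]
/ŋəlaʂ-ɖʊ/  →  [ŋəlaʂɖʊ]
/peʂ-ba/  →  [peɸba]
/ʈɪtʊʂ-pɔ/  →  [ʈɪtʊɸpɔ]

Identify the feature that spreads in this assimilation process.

Underlying /ʂ/ is realised as [x] next to /k/; /k/ itself does not change.
/ʂ/ is retroflex while /k/ is velar; the output [x] is velar, matching the trigger — so the feature that spreads is place.
The same holds elsewhere in the data: /ʂ/ → [ɸ] before /b/ (retroflex → bilabial, matching bilabial); /ʂ/ → [ɸ] before /p/ (retroflex → bilabial, matching bilabial) — only place changes, and always toward the following segment.
No alternation appears in [ŋəlaʂɖʊ]: there the adjacent consonants already agree in place (/ʂ/ and /ɖ/ are both retroflex), so this form is consistent with the same rule.

place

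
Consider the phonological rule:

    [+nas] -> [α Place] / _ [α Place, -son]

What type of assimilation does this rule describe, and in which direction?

regressive place assimilation

The rule copies the place features (abbreviated [Place]) from the environment onto the target, so the assimilating feature is place.
Since the environment is written after the underscore, the trigger follows the target; the direction is regressive.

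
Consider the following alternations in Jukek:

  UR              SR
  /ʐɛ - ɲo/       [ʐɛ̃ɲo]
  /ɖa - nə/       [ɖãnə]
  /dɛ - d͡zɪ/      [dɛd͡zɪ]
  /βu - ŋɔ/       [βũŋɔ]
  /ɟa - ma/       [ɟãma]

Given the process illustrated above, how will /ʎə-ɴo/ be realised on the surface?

[ʎə̃ɴo]

The data show regressive nasality assimilation (vowel nasalisation): /ɛ/ → [ɛ̃] before /ɲ/; /a/ → [ã] before /n/; /u/ → [ũ] before /ŋ/; /a/ → [ã] before /m/ — a vowel is nasalised by an immediately following nasal consonant.
No change occurs in [dɛd͡zɪ] because the vowel at the boundary is adjacent to an oral consonant, not a nasal (/ɛ/ next to /d͡z/).
/ə/ sits next to the nasal /ɴ/ and is therefore nasalised to [ə̃].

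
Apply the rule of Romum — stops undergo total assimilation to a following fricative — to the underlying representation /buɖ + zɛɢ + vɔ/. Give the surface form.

/ɖ/ is the segment targeted by the rule; it sits immediately before /z/, so it assimilates completely and surfaces as [z].
At the second juncture, /ɢ/ likewise becomes [v] adjacent to /v/.

[buzzɛvvɔ]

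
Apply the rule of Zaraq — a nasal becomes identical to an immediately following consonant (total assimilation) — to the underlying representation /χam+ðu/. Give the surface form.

[χaððu]

/m/ is the segment targeted by the rule; it sits immediately before /ð/, so it assimilates completely and surfaces as [ð].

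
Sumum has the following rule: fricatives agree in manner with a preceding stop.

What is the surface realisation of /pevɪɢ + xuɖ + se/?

/x/ is a voiceless velar fricative. The preceding trigger /ɢ/ is a stop, so /x/ must become a stop as well.
The voiceless velar stop is [k], so /x/ → [k].
The same rule applies at the second boundary: /s/ → [t] next to /ɖ/.

[pevɪɢkuɖte]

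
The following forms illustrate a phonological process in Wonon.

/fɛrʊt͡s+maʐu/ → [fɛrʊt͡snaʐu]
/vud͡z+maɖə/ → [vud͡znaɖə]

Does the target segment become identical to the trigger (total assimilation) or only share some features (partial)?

partial assimilation

The segment that alternates is /m/, which surfaces as [n] when adjacent to /t͡s/.
/m/ is bilabial while /t͡s/ is alveolar; the output [n] is alveolar, matching the trigger — so the feature that spreads is place.
Manner and voice are unchanged, so the assimilation is partial, not total.
The same holds elsewhere in the data: /m/ → [n] after /d͡z/ (bilabial → alveolar, matching alveolar) — only place changes, and always toward the preceding segment.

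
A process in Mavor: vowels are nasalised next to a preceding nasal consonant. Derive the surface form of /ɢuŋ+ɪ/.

/ɪ/ sits next to the nasal /ŋ/ and is therefore nasalised to [ɪ̃].

[ɢuŋɪ̃]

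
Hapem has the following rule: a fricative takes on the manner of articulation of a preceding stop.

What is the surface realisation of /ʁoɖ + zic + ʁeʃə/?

The rule targets /z/ (voiced alveolar fricative), which sits after the trigger /ɖ/ (stop).
The voiced alveolar stop is [d], so /z/ → [d].
At the second juncture, /ʁ/ likewise becomes [ɢ] adjacent to /c/.

[ʁoɖdicɢeʃə]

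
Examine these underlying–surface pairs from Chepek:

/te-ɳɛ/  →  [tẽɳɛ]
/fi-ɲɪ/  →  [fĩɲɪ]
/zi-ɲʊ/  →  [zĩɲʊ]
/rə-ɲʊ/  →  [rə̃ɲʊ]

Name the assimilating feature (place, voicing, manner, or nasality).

The vowel /e/ surfaces as nasalised [ẽ] next to the following nasal /ɳ/ — it has acquired the [+nasal] feature of its neighbour.
The other forms show the same pattern: /i/ → [ĩ] before /ɲ/; /ə/ → [ə̃] before /ɲ/ — each time a vowel is nasalised next to a following nasal.

nasality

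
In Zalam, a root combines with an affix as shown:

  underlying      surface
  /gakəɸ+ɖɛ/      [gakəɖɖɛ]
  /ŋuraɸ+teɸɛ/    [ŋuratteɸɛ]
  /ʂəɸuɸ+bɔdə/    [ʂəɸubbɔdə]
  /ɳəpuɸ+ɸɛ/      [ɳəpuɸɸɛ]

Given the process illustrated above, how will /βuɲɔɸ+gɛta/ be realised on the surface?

The data show regressive total assimilation (/ɸ/ → [ɖ] before /ɖ/; /ɸ/ → [t] before /t/; /ɸ/ → [b] before /b/): in every case the target segment becomes identical to its following neighbour, copying more than a single feature.
In [ɳəpuɸɸɛ] the two consonants at the boundary are already identical (/ɸ/ + /ɸ/), so the rule applies vacuously and nothing changes.
/ɸ/ is the segment targeted by the rule; it sits immediately before /g/, so it assimilates completely and surfaces as [g].

[βuɲɔggɛta]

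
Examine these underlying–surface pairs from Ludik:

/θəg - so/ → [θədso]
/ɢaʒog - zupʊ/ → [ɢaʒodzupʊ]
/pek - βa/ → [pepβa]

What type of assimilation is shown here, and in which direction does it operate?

Underlying /g/ is realised as [d] next to /s/; /s/ itself does not change.
The change velar → alveolar matches the place of the following /s/, identifying this as place assimilation.
Manner and voice are unchanged, so the assimilation is partial, not total.
The other alternating forms pattern the same way: /g/ → [d] before /z/ (velar → alveolar, matching alveolar); /k/ → [p] before /β/ (velar → bilabial, matching bilabial) — only place changes, and always toward the following segment.
Since the segment that changes precedes the conditioning segment, the assimilation is regressive.

regressive place assimilation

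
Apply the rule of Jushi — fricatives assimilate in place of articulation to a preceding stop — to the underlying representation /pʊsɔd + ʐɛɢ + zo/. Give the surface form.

[pʊsɔdzɛɢʁo]

/ʐ/ is a voiced retroflex fricative. The preceding trigger /d/ is alveolar, so /ʐ/ must become alveolar as well.
Changing only its place to alveolar gives [z] — the voiced alveolar fricative.
At the second juncture, /z/ likewise becomes [ʁ] adjacent to /ɢ/.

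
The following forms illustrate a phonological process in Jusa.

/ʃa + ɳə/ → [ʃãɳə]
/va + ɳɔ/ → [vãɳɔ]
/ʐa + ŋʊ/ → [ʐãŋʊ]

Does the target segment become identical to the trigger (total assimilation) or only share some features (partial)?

partial assimilation

The vowel /a/ surfaces as nasalised [ã] next to the following nasal /ɳ/ — it has acquired the [+nasal] feature of its neighbour.
Likewise in the remaining data: /a/ → [ã] before /ŋ/ — each time a vowel is nasalised next to a following nasal.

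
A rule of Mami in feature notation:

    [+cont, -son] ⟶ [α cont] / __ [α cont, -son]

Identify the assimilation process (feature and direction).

The shared variable α links the value of [cont] on the target to that of the neighbouring obstruent. [cont] distinguishes stops from fricatives — a manner-of-articulation feature — so this is manner assimilation.
The conditioning segment sits to the right of the focus bar, meaning the trigger follows the segment that changes — regressive assimilation.

regressive manner assimilation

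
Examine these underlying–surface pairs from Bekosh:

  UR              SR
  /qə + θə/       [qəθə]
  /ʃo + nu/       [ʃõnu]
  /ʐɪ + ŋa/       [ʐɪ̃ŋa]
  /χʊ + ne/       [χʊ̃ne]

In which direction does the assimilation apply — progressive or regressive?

regressive

The vowel /o/ surfaces as nasalised [õ] next to the following nasal /n/ — it has acquired the [+nasal] feature of its neighbour.
Likewise in the remaining data: /ɪ/ → [ɪ̃] before /ŋ/; /ʊ/ → [ʊ̃] before /n/ — each time a vowel is nasalised next to a following nasal.
No change occurs in [qəθə] because the vowel at the boundary is adjacent to an oral consonant, not a nasal (/ə/ next to /θ/).
Because the conditioning nasal is to the right of the vowel that changes, the process is regressive (anticipatory).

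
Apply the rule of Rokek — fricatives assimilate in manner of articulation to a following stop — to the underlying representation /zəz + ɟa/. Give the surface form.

/z/ is a voiced alveolar fricative. The following trigger /ɟ/ is a stop, so /z/ must become a stop as well.
The voiced alveolar stop is [d], so /z/ → [d].

[zədɟa]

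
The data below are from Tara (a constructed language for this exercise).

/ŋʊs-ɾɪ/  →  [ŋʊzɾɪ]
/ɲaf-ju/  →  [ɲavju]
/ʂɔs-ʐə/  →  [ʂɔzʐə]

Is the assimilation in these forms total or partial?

Underlying /s/ is realised as [z] next to /ɾ/; /ɾ/ itself does not change.
/s/ is voiceless while /ɾ/ is voiced; the output [z] is voiced, matching the trigger — so the feature that spreads is voicing.
Place and manner are unchanged, so the assimilation is partial, not total.
The other alternating forms pattern the same way: /f/ → [v] before /j/ (voiceless → voiced, matching voiced); /s/ → [z] before /ʐ/ (voiceless → voiced, matching voiced) — only voicing changes, and always toward the following segment.

partial assimilation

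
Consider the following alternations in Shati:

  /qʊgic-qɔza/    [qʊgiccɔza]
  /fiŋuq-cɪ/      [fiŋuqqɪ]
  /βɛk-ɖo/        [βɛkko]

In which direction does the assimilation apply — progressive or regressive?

progressive

The segment that alternates is /q/, which surfaces as [c] when adjacent to /c/.
The output [c] is identical to the trigger /c/ — every feature (place, manner, voicing) has been copied — so this is total assimilation.
The remaining alternations confirm this: /c/ → [q] after /q/; /ɖ/ → [k] after /k/ — in each case the output is a copy of the preceding consonant.
The trigger is the preceding segment, so the direction is progressive (perseverative).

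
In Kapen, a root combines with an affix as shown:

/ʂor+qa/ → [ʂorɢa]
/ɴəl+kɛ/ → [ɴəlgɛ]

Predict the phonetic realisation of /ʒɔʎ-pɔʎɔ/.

The data show progressive voicing assimilation: /q/ → [ɢ] after /r/; /k/ → [g] after /l/. In each pair only voicing changes, matching the preceding consonant, while place and manner stay constant.
/p/ is a voiceless bilabial stop. The preceding trigger /ʎ/ is voiced, so /p/ must become voiced as well.
A voiced bilabial stop is [b], so the surface segment is [b].

[ʒɔʎbɔʎɔ]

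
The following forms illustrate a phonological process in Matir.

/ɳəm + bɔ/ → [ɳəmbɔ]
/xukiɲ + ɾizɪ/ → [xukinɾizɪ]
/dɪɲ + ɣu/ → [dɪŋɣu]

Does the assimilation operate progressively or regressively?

Comparing underlying and surface forms, /ɲ/ → [n] is the alternation; the neighbouring /ɾ/ is constant.
The change palatal → alveolar matches the place of the following /ɾ/, identifying this as place assimilation.
The other alternating form patterns the same way: /ɲ/ → [ŋ] before /ɣ/ (palatal → velar, matching velar) — only place changes, and always toward the following segment.
No alternation appears in [ɳəmbɔ]: there the adjacent consonants already agree in place (/m/ and /b/ are both bilabial), so this form is consistent with the same rule.
Since the segment that changes precedes the conditioning segment, the assimilation is regressive.

regressive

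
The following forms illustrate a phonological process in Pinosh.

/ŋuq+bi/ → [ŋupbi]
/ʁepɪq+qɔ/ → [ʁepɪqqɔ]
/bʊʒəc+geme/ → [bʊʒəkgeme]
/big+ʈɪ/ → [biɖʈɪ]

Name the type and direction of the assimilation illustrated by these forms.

Comparing underlying and surface forms, /q/ → [p] is the alternation; the neighbouring /b/ is constant.
The change uvular → bilabial matches the place of the following /b/, identifying this as place assimilation.
Manner and voice are unchanged, so the assimilation is partial, not total.
The other alternating forms pattern the same way: /c/ → [k] before /g/ (palatal → velar, matching velar); /g/ → [ɖ] before /ʈ/ (velar → retroflex, matching retroflex) — only place changes, and always toward the following segment.
No alternation appears in [ʁepɪqqɔ]: there the adjacent consonants already agree in place (/q/ and /q/ are both uvular), so this form is consistent with the same rule.
Since the segment that changes precedes the conditioning segment, the assimilation is regressive.

regressive place assimilation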